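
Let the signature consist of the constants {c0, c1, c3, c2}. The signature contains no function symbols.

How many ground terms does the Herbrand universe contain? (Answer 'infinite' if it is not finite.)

4

There are no function symbols, so every ground term is one of the 4 constants.
The Herbrand universe is {c0, c1, c3, c2}, which is finite with 4 elements.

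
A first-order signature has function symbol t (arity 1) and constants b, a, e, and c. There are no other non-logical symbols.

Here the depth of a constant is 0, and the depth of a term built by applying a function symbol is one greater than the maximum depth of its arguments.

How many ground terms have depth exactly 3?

Let N_k = |{terms of depth ≤ k}|. Then N_0 = 4 and N_k = 4 + N_{k-1} for k ≥ 1 (one summand per function symbol, arity giving the exponent).
N_0 = 4
N_1 = 4 + 4 = 8
N_2 = 4 + 8 = 12
N_3 = 4 + 12 = 16
Terms of depth exactly 3: N_3 − N_2 = 16 − 12 = 4.

4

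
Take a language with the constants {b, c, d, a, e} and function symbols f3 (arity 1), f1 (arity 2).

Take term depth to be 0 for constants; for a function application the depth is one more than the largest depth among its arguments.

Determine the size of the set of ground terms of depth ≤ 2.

Let N_k = |{terms of depth ≤ k}|. Then N_0 = 5 and N_k = 5 + N_{k-1} + N_{k-1}^2 for k ≥ 1 (one summand per function symbol, arity giving the exponent).
N_0 = 5
N_1 = 5 + 5 + 5^2 = 35
N_2 = 5 + 35 + 35^2 = 1265

1265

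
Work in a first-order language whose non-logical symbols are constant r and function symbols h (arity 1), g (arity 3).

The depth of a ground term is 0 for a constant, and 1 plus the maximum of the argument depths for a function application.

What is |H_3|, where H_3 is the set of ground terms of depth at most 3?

Write N_k for the number of ground terms of depth ≤ k. A term of depth ≤ k is either a constant or a function symbol applied to arguments of depth ≤ k−1, so N_k = 1 + N_{k-1} + N_{k-1}^3.
N_0 = 1
N_1 = 1 + 1 + 1^3 = 3
N_2 = 1 + 3 + 3^3 = 31
N_3 = 1 + 31 + 31^3 = 29823

29823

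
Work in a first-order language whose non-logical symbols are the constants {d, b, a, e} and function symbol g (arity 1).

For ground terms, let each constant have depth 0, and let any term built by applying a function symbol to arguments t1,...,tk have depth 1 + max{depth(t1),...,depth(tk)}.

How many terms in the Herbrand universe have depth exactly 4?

Write N_k for the number of ground terms of depth ≤ k. A term of depth ≤ k is either a constant or a function symbol applied to arguments of depth ≤ k−1, so N_k = 4 + N_{k-1}.
N_0 = 4
N_1 = 4 + 4 = 8
N_2 = 4 + 8 = 12
N_3 = 4 + 12 = 16
N_4 = 4 + 16 = 20
Terms of depth exactly 4: N_4 − N_3 = 20 − 16 = 4.

4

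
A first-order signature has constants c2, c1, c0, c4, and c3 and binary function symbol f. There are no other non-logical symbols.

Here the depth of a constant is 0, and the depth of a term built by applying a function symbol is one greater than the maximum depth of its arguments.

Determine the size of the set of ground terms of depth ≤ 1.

30

Let N_k count ground terms of depth at most k. Each non-constant term of depth ≤ k is some function symbol applied to depth-≤(k−1) arguments, giving N_k = 5 + N_{k-1}^2.
N_0 = 5
N_1 = 5 + 5^2 = 30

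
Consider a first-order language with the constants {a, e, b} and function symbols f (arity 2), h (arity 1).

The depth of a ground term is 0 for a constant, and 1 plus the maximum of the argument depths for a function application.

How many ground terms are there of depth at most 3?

Count level by level. With function symbols f/2, h/1, the terms of depth ≤ k are the 3 constants together with each function applied to depth-≤(k−1) tuples, so N_k = 3 + N_{k-1}^2 + N_{k-1}.
N_0 = 3
N_1 = 3 + 3^2 + 3 = 15
N_2 = 3 + 15^2 + 15 = 243
N_3 = 3 + 243^2 + 243 = 59295

59295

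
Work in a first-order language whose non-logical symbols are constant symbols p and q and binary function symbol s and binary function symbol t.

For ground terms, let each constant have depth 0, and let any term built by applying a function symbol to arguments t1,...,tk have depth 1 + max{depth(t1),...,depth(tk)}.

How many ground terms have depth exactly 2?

Write N_k for the number of ground terms of depth ≤ k. A term of depth ≤ k is either a constant or a function symbol applied to arguments of depth ≤ k−1, so N_k = 2 + N_{k-1}^2 + N_{k-1}^2.
N_0 = 2
N_1 = 2 + 2^2 + 2^2 = 10
N_2 = 2 + 10^2 + 10^2 = 202
Terms of depth exactly 2: N_2 − N_1 = 202 − 10 = 192.

192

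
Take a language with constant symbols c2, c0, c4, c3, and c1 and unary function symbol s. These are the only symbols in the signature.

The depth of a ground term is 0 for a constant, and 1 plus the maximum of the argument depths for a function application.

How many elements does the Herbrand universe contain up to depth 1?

10

Let N_k = |{terms of depth ≤ k}|. Then N_0 = 5 and N_k = 5 + N_{k-1} for k ≥ 1 (one summand per function symbol, arity giving the exponent).
N_0 = 5
N_1 = 5 + 5 = 10
Explicitly: c2, c0, c4, c3, c1, s(c2), s(c0), s(c4), s(c3), s(c1).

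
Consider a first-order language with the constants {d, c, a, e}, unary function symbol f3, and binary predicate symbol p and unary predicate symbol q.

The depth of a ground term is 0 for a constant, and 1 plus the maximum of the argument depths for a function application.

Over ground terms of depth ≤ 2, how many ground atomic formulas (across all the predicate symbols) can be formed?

156

First count ground terms of depth ≤ 2.
If N_k denotes the number of depth-≤k ground terms, the 4 constants give N_0 = 4, and each function symbol of arity r contributes N_{k-1}^r new terms at level k: N_k = 4 + N_{k-1}.
N_0 = 4
N_1 = 4 + 4 = 8
N_2 = 4 + 8 = 12
Explicitly: d, c, a, e, f3(d), f3(c), f3(a), f3(e), f3(f3(d)), f3(f3(c)), f3(f3(a)), f3(f3(e)).
So |H| = 12.
A ground atom is a predicate applied to a tuple of terms from H, so the count is the sum over predicates of |H|^arity:
  p: 12^2 = 144;  q: 12
Total ground atoms: 144 + 12 = 156.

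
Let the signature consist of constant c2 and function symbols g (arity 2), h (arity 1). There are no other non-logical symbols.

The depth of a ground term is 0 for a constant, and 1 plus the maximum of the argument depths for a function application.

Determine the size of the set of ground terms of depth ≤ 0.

If N_k denotes the number of depth-≤k ground terms, the 1 constant gives N_0 = 1, and each function symbol of arity r contributes N_{k-1}^r new terms at level k: N_k = 1 + N_{k-1}^2 + N_{k-1}.
N_0 = 1

1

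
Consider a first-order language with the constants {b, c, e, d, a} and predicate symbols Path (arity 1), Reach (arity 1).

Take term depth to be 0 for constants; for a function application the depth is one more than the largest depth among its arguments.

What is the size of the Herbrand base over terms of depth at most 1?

10

First count ground terms of depth ≤ 1.
With no function symbols every ground term is a constant, so there are exactly 5 ground terms at every depth bound.
N_0 = 5
N_1 = 5
Explicitly: b, c, e, d, a.
So |H| = 5.
A ground atom is a predicate applied to a tuple of terms from H, so the count is the sum over predicates of |H|^arity:
  Path: 5;  Reach: 5
Total ground atoms: 5 + 5 = 10.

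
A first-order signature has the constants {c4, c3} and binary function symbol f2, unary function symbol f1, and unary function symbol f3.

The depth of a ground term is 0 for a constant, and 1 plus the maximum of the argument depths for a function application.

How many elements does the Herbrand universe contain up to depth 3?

15130

Let N_k count ground terms of depth at most k. Each non-constant term of depth ≤ k is some function symbol applied to depth-≤(k−1) arguments, giving N_k = 2 + N_{k-1}^2 + N_{k-1} + N_{k-1}.
N_0 = 2
N_1 = 2 + 2^2 + 2 + 2 = 10
N_2 = 2 + 10^2 + 10 + 10 = 122
N_3 = 2 + 122^2 + 122 + 122 = 15130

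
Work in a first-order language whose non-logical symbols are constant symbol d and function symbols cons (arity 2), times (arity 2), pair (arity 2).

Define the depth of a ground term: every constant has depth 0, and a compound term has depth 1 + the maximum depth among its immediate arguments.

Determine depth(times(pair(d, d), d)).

2

depth(pair(d, d)) = 1 + max(0, 0) = 1
depth(times(pair(d, d), d)) = 1 + max(1, 0) = 2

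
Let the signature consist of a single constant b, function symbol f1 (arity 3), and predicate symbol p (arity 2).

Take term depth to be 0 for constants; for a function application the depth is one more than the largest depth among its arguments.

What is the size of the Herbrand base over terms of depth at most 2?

81

First count ground terms of depth ≤ 2.
If N_k denotes the number of depth-≤k ground terms, the 1 constant gives N_0 = 1, and each function symbol of arity r contributes N_{k-1}^r new terms at level k: N_k = 1 + N_{k-1}^3.
N_0 = 1
N_1 = 1 + 1^3 = 2
N_2 = 1 + 2^3 = 9
Explicitly: b, f1(b, b, b), f1(b, b, f1(b, b, b)), f1(b, f1(b, b, b), b), f1(b, f1(b, b, b), f1(b, b, b)), f1(f1(b, b, b), b, b), f1(f1(b, b, b), b, f1(b, b, b)), f1(f1(b, b, b), f1(b, b, b), b), f1(f1(b, b, b), f1(b, b, b), f1(b, b, b)).
So |H| = 9.
A ground atom is a predicate applied to a tuple of terms from H, so the count is the sum over predicates of |H|^arity:
  p: 9^2 = 81
Total ground atoms: 81.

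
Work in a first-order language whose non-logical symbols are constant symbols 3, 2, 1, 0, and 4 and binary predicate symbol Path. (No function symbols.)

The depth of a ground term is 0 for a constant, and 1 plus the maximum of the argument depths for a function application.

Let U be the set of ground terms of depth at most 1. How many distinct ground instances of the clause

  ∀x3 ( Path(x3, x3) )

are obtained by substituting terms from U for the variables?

5

Ground terms of depth ≤ 1:
  With no function symbols every ground term is a constant, so there are exactly 5 ground terms at every depth bound.
  N_0 = 5
  N_1 = 5
  Explicitly: 3, 2, 1, 0, 4.
So there are 5 ground terms available for substitution.
The body mentions the single quantified variable x3; since ground terms form a free algebra, no two substitutions collapse to the same formula.
Number of ground instances = 5.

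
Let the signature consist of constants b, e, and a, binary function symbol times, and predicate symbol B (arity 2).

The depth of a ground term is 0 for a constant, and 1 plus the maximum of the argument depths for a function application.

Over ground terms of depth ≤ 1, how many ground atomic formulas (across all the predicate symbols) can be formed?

First count ground terms of depth ≤ 1.
Write N_k for the number of ground terms of depth ≤ k. A term of depth ≤ k is either a constant or a function symbol applied to arguments of depth ≤ k−1, so N_k = 3 + N_{k-1}^2.
N_0 = 3
N_1 = 3 + 3^2 = 12
So |H| = 12.
Each predicate of arity r yields |H|^r ground atoms (one per choice of an r-tuple from H):
  B: 12^2 = 144
Total ground atoms: 144.

144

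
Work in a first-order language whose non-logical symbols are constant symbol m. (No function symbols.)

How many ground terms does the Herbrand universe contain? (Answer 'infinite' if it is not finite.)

There are no function symbols, so the only ground term is the single constant.
The Herbrand universe is {m}, finite with 1 element.

1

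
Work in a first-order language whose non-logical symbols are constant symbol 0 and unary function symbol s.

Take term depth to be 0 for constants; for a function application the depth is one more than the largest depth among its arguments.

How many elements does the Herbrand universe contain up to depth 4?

5

Count level by level. With function symbols s/1, the terms of depth ≤ k are the 1 constant together with each function applied to depth-≤(k−1) tuples, so N_k = 1 + N_{k-1}.
N_0 = 1
N_1 = 1 + 1 = 2
N_2 = 1 + 2 = 3
N_3 = 1 + 3 = 4
N_4 = 1 + 4 = 5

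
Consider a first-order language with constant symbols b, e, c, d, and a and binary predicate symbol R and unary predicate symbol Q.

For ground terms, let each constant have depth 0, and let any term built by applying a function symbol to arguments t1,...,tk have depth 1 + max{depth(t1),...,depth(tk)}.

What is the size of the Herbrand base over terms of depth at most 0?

30

First count ground terms of depth ≤ 0.
With no function symbols every ground term is a constant, so there are exactly 5 ground terms at every depth bound.
N_0 = 5
Explicitly: b, e, c, d, a.
So |H| = 5.
A ground atom is a predicate applied to a tuple of terms from H, so the count is the sum over predicates of |H|^arity:
  R: 5^2 = 25;  Q: 5
Total ground atoms: 25 + 5 = 30.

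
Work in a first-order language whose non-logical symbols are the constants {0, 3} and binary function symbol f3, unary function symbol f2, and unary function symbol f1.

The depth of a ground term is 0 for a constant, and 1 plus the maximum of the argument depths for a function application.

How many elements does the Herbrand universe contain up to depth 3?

15130

Let N_k = |{terms of depth ≤ k}|. Then N_0 = 2 and N_k = 2 + N_{k-1}^2 + N_{k-1} + N_{k-1} for k ≥ 1 (one summand per function symbol, arity giving the exponent).
N_0 = 2
N_1 = 2 + 2^2 + 2 + 2 = 10
N_2 = 2 + 10^2 + 10 + 10 = 122
N_3 = 2 + 122^2 + 122 + 122 = 15130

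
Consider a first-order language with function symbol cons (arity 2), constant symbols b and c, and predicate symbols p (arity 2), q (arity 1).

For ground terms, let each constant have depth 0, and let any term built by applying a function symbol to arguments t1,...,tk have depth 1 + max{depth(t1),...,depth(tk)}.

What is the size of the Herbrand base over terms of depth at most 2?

First count ground terms of depth ≤ 2.
Write N_k for the number of ground terms of depth ≤ k. A term of depth ≤ k is either a constant or a function symbol applied to arguments of depth ≤ k−1, so N_k = 2 + N_{k-1}^2.
N_0 = 2
N_1 = 2 + 2^2 = 6
N_2 = 2 + 6^2 = 38
So |H| = 38.
For each predicate symbol, the number of ground atoms is |H| raised to its arity; summing:
  p: 38^2 = 1444;  q: 38
Total ground atoms: 1444 + 38 = 1482.

1482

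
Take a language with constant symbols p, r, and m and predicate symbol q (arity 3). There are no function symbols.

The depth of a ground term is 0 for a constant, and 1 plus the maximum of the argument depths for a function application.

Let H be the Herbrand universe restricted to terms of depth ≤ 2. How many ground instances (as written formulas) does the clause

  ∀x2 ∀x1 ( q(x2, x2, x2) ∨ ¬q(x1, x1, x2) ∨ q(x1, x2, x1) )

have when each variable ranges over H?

Ground terms of depth ≤ 2:
  With no function symbols every ground term is a constant, so there are exactly 3 ground terms at every depth bound.
  N_0 = 3
  N_1 = 3
  N_2 = 3
  Explicitly: p, r, m.
So there are 3 ground terms available for substitution.
The clause has 2 distinct variables (x2, x1), each appearing in the body. In the free term algebra distinct substitutions yield syntactically distinct ground instances.
Number of ground instances = 3^2 = 9.

9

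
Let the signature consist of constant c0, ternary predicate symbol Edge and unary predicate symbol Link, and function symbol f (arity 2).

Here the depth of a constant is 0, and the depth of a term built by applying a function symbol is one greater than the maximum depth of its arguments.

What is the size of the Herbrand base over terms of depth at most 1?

10

First count ground terms of depth ≤ 1.
Count level by level. With function symbols f/2, the terms of depth ≤ k are the 1 constant together with each function applied to depth-≤(k−1) tuples, so N_k = 1 + N_{k-1}^2.
N_0 = 1
N_1 = 1 + 1^2 = 2
Explicitly: c0, f(c0, c0).
So |H| = 2.
Ground atoms are formed by filling each argument slot of a predicate with a term from H, so an r-ary predicate gives |H|^r atoms:
  Edge: 2^3 = 8;  Link: 2
Total ground atoms: 8 + 2 = 10.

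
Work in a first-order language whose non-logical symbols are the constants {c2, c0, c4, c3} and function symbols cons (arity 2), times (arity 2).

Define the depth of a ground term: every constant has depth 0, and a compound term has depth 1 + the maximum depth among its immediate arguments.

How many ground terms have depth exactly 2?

2560

Write N_k for the number of ground terms of depth ≤ k. A term of depth ≤ k is either a constant or a function symbol applied to arguments of depth ≤ k−1, so N_k = 4 + N_{k-1}^2 + N_{k-1}^2.
N_0 = 4
N_1 = 4 + 4^2 + 4^2 = 36
N_2 = 4 + 36^2 + 36^2 = 2596
Terms of depth exactly 2: N_2 − N_1 = 2596 − 36 = 2560.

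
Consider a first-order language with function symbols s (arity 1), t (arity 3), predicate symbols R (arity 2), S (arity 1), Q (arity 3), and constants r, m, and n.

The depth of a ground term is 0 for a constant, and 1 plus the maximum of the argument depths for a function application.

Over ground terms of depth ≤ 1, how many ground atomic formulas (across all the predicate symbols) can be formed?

First count ground terms of depth ≤ 1.
Write N_k for the number of ground terms of depth ≤ k. A term of depth ≤ k is either a constant or a function symbol applied to arguments of depth ≤ k−1, so N_k = 3 + N_{k-1} + N_{k-1}^3.
N_0 = 3
N_1 = 3 + 3 + 3^3 = 33
So |H| = 33.
A ground atom is a predicate applied to a tuple of terms from H, so the count is the sum over predicates of |H|^arity:
  R: 33^2 = 1089;  S: 33;  Q: 33^3 = 35937
Total ground atoms: 1089 + 33 + 35937 = 37059.

37059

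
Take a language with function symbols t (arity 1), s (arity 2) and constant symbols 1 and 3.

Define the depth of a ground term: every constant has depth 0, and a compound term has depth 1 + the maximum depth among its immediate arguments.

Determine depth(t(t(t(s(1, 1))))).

4

depth(s(1, 1)) = 1 + max(0, 0) = 1
depth(t(s(1, 1))) = 1 + depth(s(1, 1)) = 1 + 1 = 2
depth(t(t(s(1, 1)))) = 1 + depth(t(s(1, 1))) = 1 + 2 = 3
depth(t(t(t(s(1, 1))))) = 1 + depth(t(t(s(1, 1)))) = 1 + 3 = 4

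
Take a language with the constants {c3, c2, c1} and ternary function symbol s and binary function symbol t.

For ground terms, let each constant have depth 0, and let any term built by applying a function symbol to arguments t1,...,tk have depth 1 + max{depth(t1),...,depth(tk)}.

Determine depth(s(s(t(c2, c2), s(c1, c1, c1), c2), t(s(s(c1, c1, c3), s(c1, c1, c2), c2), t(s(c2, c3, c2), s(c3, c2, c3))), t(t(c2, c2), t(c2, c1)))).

depth(t(c2, c2)) = 1 + max(0, 0) = 1
depth(s(c1, c1, c1)) = 1 + max(0, 0, 0) = 1
depth(s(t(c2, c2), s(c1, c1, c1), c2)) = 1 + max(1, 1, 0) = 2
depth(s(c1, c1, c3)) = 1 + max(0, 0, 0) = 1
depth(s(c1, c1, c2)) = 1 + max(0, 0, 0) = 1
depth(s(s(c1, c1, c3), s(c1, c1, c2), c2)) = 1 + max(1, 1, 0) = 2
depth(s(c2, c3, c2)) = 1 + max(0, 0, 0) = 1
depth(s(c3, c2, c3)) = 1 + max(0, 0, 0) = 1
depth(t(s(c2, c3, c2), s(c3, c2, c3))) = 1 + max(1, 1) = 2
depth(t(s(s(c1, c1, c3), s(c1, c1, c2), c2), t(s(c2, c3, c2), s(c3, c2, c3)))) = 1 + max(2, 2) = 3
depth(t(c2, c1)) = 1 + max(0, 0) = 1
depth(t(t(c2, c2), t(c2, c1))) = 1 + max(1, 1) = 2
depth(s(s(t(c2, c2), s(c1, c1, c1), c2), t(s(s(c1, c1, c3), s(c1, c1, c2), c2), t(s(c2, c3, c2), s(c3, c2, c3))), t(t(c2, c2), t(c2, c1)))) = 1 + max(2, 3, 2) = 4

4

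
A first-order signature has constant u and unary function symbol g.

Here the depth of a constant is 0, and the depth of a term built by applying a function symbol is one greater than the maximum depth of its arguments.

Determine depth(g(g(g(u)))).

3

depth(g(u)) = 1 + depth(u) = 1 + 0 = 1
depth(g(g(u))) = 1 + depth(g(u)) = 1 + 1 = 2
depth(g(g(g(u)))) = 1 + depth(g(g(u))) = 1 + 2 = 3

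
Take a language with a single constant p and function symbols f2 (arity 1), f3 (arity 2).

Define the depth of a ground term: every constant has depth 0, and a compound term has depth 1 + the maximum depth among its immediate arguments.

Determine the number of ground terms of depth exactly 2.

10

Count level by level. With function symbols f2/1, f3/2, the terms of depth ≤ k are the 1 constant together with each function applied to depth-≤(k−1) tuples, so N_k = 1 + N_{k-1} + N_{k-1}^2.
N_0 = 1
N_1 = 1 + 1 + 1^2 = 3
N_2 = 1 + 3 + 3^2 = 13
Terms of depth exactly 2: N_2 − N_1 = 13 − 3 = 10.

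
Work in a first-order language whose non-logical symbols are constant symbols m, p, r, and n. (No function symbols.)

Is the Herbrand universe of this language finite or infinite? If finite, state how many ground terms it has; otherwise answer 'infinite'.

There are no function symbols, so every ground term is one of the 4 constants.
The Herbrand universe is {m, p, r, n}, which is finite with 4 elements.

4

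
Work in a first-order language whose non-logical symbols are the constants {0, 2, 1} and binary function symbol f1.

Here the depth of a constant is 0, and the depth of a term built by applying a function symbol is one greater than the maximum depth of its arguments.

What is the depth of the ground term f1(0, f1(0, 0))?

2

depth(f1(0, 0)) = 1 + max(0, 0) = 1
depth(f1(0, f1(0, 0))) = 1 + max(0, 1) = 2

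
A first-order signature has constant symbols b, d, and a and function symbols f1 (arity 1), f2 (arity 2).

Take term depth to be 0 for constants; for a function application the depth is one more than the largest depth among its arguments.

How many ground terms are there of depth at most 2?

Count level by level. With function symbols f1/1, f2/2, the terms of depth ≤ k are the 3 constants together with each function applied to depth-≤(k−1) tuples, so N_k = 3 + N_{k-1} + N_{k-1}^2.
N_0 = 3
N_1 = 3 + 3 + 3^2 = 15
N_2 = 3 + 15 + 15^2 = 243

243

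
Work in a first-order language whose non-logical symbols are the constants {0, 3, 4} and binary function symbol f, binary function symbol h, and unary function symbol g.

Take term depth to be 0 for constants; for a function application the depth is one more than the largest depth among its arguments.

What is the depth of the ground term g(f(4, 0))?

2

depth(f(4, 0)) = 1 + max(0, 0) = 1
depth(g(f(4, 0))) = 1 + depth(f(4, 0)) = 1 + 1 = 2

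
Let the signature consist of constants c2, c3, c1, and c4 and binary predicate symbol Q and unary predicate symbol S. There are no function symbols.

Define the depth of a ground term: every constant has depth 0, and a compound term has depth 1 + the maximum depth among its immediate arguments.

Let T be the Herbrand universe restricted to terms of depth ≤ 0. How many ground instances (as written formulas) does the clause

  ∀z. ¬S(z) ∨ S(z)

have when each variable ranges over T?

Ground terms of depth ≤ 0:
  With no function symbols every ground term is a constant, so there are exactly 4 ground terms at every depth bound.
  N_0 = 4
So there are 4 ground terms available for substitution.
The body mentions the single quantified variable z; since ground terms form a free algebra, no two substitutions collapse to the same formula.
Number of ground instances = 4.

4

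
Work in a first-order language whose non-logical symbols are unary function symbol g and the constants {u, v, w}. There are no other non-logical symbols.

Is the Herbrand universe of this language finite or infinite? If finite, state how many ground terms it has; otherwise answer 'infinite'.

The signature has at least one function symbol (g, arity 1) and at least one constant (u).
Iterating g gives infinitely many distinct ground terms: u, g(u), g(g(u)), ...
So the Herbrand universe is infinite.

infinite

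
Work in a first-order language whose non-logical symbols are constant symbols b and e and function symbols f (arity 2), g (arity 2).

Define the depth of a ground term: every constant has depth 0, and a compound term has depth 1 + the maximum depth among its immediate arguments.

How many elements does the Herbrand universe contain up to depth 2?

Let N_k count ground terms of depth at most k. Each non-constant term of depth ≤ k is some function symbol applied to depth-≤(k−1) arguments, giving N_k = 2 + N_{k-1}^2 + N_{k-1}^2.
N_0 = 2
N_1 = 2 + 2^2 + 2^2 = 10
N_2 = 2 + 10^2 + 10^2 = 202

202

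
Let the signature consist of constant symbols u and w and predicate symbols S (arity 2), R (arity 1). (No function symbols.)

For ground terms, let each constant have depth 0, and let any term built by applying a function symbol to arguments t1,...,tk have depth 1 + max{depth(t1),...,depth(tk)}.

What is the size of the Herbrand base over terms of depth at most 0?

First count ground terms of depth ≤ 0.
With no function symbols every ground term is a constant, so there are exactly 2 ground terms at every depth bound.
N_0 = 2
Explicitly: u, w.
So |H| = 2.
For each predicate symbol, the number of ground atoms is |H| raised to its arity; summing:
  S: 2^2 = 4;  R: 2
Total ground atoms: 4 + 2 = 6.

6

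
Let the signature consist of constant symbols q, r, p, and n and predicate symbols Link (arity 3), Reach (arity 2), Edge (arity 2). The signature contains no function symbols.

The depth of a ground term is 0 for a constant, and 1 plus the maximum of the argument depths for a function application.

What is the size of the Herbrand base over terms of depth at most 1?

96

First count ground terms of depth ≤ 1.
With no function symbols every ground term is a constant, so there are exactly 4 ground terms at every depth bound.
N_0 = 4
N_1 = 4
Explicitly: q, r, p, n.
So |H| = 4.
A ground atom is a predicate applied to a tuple of terms from H, so the count is the sum over predicates of |H|^arity:
  Link: 4^3 = 64;  Reach: 4^2 = 16;  Edge: 4^2 = 16
Total ground atoms: 64 + 16 + 16 = 96.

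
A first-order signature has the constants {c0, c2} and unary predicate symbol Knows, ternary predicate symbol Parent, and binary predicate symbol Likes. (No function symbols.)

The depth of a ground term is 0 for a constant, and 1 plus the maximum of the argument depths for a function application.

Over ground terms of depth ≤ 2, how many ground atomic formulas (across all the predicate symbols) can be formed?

14

First count ground terms of depth ≤ 2.
With no function symbols every ground term is a constant, so there are exactly 2 ground terms at every depth bound.
N_0 = 2
N_1 = 2
N_2 = 2
Explicitly: c0, c2.
So |H| = 2.
For each predicate symbol, the number of ground atoms is |H| raised to its arity; summing:
  Knows: 2;  Parent: 2^3 = 8;  Likes: 2^2 = 4
Total ground atoms: 2 + 8 + 4 = 14.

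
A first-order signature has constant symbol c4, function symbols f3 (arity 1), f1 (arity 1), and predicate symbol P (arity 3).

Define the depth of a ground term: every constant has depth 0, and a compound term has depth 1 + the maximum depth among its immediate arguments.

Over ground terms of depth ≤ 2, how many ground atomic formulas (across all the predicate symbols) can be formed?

343

First count ground terms of depth ≤ 2.
Count level by level. With function symbols f3/1, f1/1, the terms of depth ≤ k are the 1 constant together with each function applied to depth-≤(k−1) tuples, so N_k = 1 + N_{k-1} + N_{k-1}.
N_0 = 1
N_1 = 1 + 1 + 1 = 3
N_2 = 1 + 3 + 3 = 7
So |H| = 7.
For each predicate symbol, the number of ground atoms is |H| raised to its arity; summing:
  P: 7^3 = 343
Total ground atoms: 343.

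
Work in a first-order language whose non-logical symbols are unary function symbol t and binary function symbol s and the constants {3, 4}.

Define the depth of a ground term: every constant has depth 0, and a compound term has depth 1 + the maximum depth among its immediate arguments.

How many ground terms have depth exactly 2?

66

If N_k denotes the number of depth-≤k ground terms, the 2 constants give N_0 = 2, and each function symbol of arity r contributes N_{k-1}^r new terms at level k: N_k = 2 + N_{k-1} + N_{k-1}^2.
N_0 = 2
N_1 = 2 + 2 + 2^2 = 8
N_2 = 2 + 8 + 8^2 = 74
Terms of depth exactly 2: N_2 − N_1 = 74 − 8 = 66.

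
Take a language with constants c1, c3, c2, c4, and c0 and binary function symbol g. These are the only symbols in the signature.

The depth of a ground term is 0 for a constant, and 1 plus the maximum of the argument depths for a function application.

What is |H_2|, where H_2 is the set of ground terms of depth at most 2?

905

Let N_k = |{terms of depth ≤ k}|. Then N_0 = 5 and N_k = 5 + N_{k-1}^2 for k ≥ 1 (one summand per function symbol, arity giving the exponent).
N_0 = 5
N_1 = 5 + 5^2 = 30
N_2 = 5 + 30^2 = 905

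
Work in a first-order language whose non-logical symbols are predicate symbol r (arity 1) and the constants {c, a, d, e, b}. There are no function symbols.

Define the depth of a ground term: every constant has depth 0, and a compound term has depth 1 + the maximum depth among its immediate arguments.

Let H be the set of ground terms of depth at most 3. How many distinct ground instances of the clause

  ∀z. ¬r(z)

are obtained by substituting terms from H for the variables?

Ground terms of depth ≤ 3:
  With no function symbols every ground term is a constant, so there are exactly 5 ground terms at every depth bound.
  N_0 = 5
  N_1 = 5
  N_2 = 5
  N_3 = 5
  Explicitly: c, a, d, e, b.
So there are 5 ground terms available for substitution.
The body mentions the single quantified variable z; since ground terms form a free algebra, no two substitutions collapse to the same formula.
Number of ground instances = 5.

5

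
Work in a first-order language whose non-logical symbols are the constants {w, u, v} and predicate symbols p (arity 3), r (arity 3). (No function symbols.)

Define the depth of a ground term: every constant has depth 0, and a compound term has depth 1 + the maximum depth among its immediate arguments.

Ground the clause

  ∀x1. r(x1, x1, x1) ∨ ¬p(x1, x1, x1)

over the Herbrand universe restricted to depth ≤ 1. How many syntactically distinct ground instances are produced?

3

Ground terms of depth ≤ 1:
  With no function symbols every ground term is a constant, so there are exactly 3 ground terms at every depth bound.
  N_0 = 3
  N_1 = 3
So there are 3 ground terms available for substitution.
The clause has 1 distinct variable (x1), which appears in the body. In the free term algebra distinct substitutions yield syntactically distinct ground instances.
Number of ground instances = 3.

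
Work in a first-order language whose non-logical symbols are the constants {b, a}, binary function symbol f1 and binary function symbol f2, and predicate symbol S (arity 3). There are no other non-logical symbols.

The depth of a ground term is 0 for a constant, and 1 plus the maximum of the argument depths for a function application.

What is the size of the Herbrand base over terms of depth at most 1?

First count ground terms of depth ≤ 1.
Let N_k count ground terms of depth at most k. Each non-constant term of depth ≤ k is some function symbol applied to depth-≤(k−1) arguments, giving N_k = 2 + N_{k-1}^2 + N_{k-1}^2.
N_0 = 2
N_1 = 2 + 2^2 + 2^2 = 10
Explicitly: b, a, f1(b, b), f1(b, a), f1(a, b), f1(a, a), f2(b, b), f2(b, a), f2(a, b), f2(a, a).
So |H| = 10.
A ground atom is a predicate applied to a tuple of terms from H, so the count is the sum over predicates of |H|^arity:
  S: 10^3 = 1000
Total ground atoms: 1000.

1000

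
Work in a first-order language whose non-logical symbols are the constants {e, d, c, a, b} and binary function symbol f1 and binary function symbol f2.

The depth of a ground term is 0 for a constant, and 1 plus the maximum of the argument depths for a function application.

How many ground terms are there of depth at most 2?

6055

Write N_k for the number of ground terms of depth ≤ k. A term of depth ≤ k is either a constant or a function symbol applied to arguments of depth ≤ k−1, so N_k = 5 + N_{k-1}^2 + N_{k-1}^2.
N_0 = 5
N_1 = 5 + 5^2 + 5^2 = 55
N_2 = 5 + 55^2 + 55^2 = 6055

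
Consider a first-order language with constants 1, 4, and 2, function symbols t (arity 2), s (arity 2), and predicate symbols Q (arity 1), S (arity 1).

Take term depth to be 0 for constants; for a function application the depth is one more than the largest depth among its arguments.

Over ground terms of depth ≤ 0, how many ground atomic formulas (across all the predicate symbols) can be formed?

6

First count ground terms of depth ≤ 0.
Write N_k for the number of ground terms of depth ≤ k. A term of depth ≤ k is either a constant or a function symbol applied to arguments of depth ≤ k−1, so N_k = 3 + N_{k-1}^2 + N_{k-1}^2.
N_0 = 3
So |H| = 3.
For each predicate symbol, the number of ground atoms is |H| raised to its arity; summing:
  Q: 3;  S: 3
Total ground atoms: 3 + 3 = 6.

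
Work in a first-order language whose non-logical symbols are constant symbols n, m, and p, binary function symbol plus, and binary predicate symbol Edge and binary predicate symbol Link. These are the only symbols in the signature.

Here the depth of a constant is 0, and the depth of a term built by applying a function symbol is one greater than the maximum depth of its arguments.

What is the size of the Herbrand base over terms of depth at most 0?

18

First count ground terms of depth ≤ 0.
Count level by level. With function symbols plus/2, the terms of depth ≤ k are the 3 constants together with each function applied to depth-≤(k−1) tuples, so N_k = 3 + N_{k-1}^2.
N_0 = 3
Explicitly: n, m, p.
So |H| = 3.
A ground atom is a predicate applied to a tuple of terms from H, so the count is the sum over predicates of |H|^arity:
  Edge: 3^2 = 9;  Link: 3^2 = 9
Total ground atoms: 9 + 9 = 18.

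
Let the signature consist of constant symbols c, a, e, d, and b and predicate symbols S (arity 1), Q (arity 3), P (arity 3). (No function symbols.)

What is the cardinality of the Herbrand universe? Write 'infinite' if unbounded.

There are no function symbols, so every ground term is one of the 5 constants.
The Herbrand universe is {c, a, e, d, b}, which is finite with 5 elements.

5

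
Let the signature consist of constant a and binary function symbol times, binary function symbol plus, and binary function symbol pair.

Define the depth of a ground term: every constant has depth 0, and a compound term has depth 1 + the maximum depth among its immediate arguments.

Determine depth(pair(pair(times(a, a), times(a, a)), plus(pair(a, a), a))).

depth(times(a, a)) = 1 + max(0, 0) = 1
depth(pair(times(a, a), times(a, a))) = 1 + max(1, 1) = 2
depth(pair(a, a)) = 1 + max(0, 0) = 1
depth(plus(pair(a, a), a)) = 1 + max(1, 0) = 2
depth(pair(pair(times(a, a), times(a, a)), plus(pair(a, a), a))) = 1 + max(2, 2) = 3

3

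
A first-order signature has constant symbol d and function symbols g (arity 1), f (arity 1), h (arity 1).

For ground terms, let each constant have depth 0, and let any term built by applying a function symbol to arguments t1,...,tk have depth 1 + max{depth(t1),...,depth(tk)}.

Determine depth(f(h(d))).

depth(h(d)) = 1 + depth(d) = 1 + 0 = 1
depth(f(h(d))) = 1 + depth(h(d)) = 1 + 1 = 2

2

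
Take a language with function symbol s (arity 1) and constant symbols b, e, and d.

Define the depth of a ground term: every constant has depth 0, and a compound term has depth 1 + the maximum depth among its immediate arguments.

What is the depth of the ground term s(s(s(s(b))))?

depth(s(b)) = 1 + depth(b) = 1 + 0 = 1
depth(s(s(b))) = 1 + depth(s(b)) = 1 + 1 = 2
depth(s(s(s(b)))) = 1 + depth(s(s(b))) = 1 + 2 = 3
depth(s(s(s(s(b))))) = 1 + depth(s(s(s(b)))) = 1 + 3 = 4

4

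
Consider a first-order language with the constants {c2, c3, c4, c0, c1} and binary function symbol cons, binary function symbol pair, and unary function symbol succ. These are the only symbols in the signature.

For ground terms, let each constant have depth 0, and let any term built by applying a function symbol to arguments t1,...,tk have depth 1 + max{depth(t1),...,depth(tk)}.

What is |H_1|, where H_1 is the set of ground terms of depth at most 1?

If N_k denotes the number of depth-≤k ground terms, the 5 constants give N_0 = 5, and each function symbol of arity r contributes N_{k-1}^r new terms at level k: N_k = 5 + N_{k-1}^2 + N_{k-1}^2 + N_{k-1}.
N_0 = 5
N_1 = 5 + 5^2 + 5^2 + 5 = 60

60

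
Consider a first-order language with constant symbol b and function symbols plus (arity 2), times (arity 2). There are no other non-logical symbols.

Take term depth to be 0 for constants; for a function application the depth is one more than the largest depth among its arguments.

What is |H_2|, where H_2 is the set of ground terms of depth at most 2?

Count level by level. With function symbols plus/2, times/2, the terms of depth ≤ k are the 1 constant together with each function applied to depth-≤(k−1) tuples, so N_k = 1 + N_{k-1}^2 + N_{k-1}^2.
N_0 = 1
N_1 = 1 + 1^2 + 1^2 = 3
N_2 = 1 + 3^2 + 3^2 = 19

19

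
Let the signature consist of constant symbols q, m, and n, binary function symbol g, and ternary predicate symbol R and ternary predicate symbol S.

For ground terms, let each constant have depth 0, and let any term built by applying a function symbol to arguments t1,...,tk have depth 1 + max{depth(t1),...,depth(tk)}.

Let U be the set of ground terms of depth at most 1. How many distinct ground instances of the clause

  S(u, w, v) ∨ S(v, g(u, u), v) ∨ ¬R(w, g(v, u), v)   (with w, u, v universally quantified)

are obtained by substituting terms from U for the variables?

1728

Ground terms of depth ≤ 1:
  If N_k denotes the number of depth-≤k ground terms, the 3 constants give N_0 = 3, and each function symbol of arity r contributes N_{k-1}^r new terms at level k: N_k = 3 + N_{k-1}^2.
  N_0 = 3
  N_1 = 3 + 3^2 = 12
  Explicitly: q, m, n, g(q, q), g(q, m), g(q, n), g(m, q), g(m, m), g(m, n), g(n, q), g(n, m), g(n, n).
So there are 12 ground terms available for substitution.
The clause has 3 distinct variables (w, u, v), each appearing in the body. In the free term algebra distinct substitutions yield syntactically distinct ground instances.
Number of ground instances = 12^3 = 1728.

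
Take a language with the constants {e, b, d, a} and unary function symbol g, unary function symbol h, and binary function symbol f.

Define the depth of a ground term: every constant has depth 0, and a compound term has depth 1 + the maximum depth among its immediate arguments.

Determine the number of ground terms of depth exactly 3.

Let N_k = |{terms of depth ≤ k}|. Then N_0 = 4 and N_k = 4 + N_{k-1} + N_{k-1} + N_{k-1}^2 for k ≥ 1 (one summand per function symbol, arity giving the exponent).
N_0 = 4
N_1 = 4 + 4 + 4 + 4^2 = 28
N_2 = 4 + 28 + 28 + 28^2 = 844
N_3 = 4 + 844 + 844 + 844^2 = 714028
Terms of depth exactly 3: N_3 − N_2 = 714028 − 844 = 713184.

713184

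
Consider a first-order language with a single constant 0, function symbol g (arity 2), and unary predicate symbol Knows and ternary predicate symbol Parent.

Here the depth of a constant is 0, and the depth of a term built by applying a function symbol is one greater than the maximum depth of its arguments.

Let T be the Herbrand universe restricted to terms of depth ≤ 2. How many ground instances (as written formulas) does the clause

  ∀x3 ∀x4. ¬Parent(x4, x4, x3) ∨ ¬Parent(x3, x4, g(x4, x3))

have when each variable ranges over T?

25

Ground terms of depth ≤ 2:
  Write N_k for the number of ground terms of depth ≤ k. A term of depth ≤ k is either a constant or a function symbol applied to arguments of depth ≤ k−1, so N_k = 1 + N_{k-1}^2.
  N_0 = 1
  N_1 = 1 + 1^2 = 2
  N_2 = 1 + 2^2 = 5
  Explicitly: 0, g(0, 0), g(0, g(0, 0)), g(g(0, 0), 0), g(g(0, 0), g(0, 0)).
So there are 5 ground terms available for substitution.
Each of x3, x4 ranges independently over the available ground terms, and distinct assignments produce distinct instances.
Number of ground instances = 5^2 = 25.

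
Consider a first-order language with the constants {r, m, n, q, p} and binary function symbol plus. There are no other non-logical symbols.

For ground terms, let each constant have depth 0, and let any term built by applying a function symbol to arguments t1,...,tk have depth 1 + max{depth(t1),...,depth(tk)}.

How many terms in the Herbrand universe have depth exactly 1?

25

Write N_k for the number of ground terms of depth ≤ k. A term of depth ≤ k is either a constant or a function symbol applied to arguments of depth ≤ k−1, so N_k = 5 + N_{k-1}^2.
N_0 = 5
N_1 = 5 + 5^2 = 30
Terms of depth exactly 1: N_1 − N_0 = 30 − 5 = 25.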